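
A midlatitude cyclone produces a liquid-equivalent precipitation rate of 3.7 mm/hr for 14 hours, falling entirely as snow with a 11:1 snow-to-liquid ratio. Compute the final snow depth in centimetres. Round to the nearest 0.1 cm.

snow depth ≈ 57.0 cm

Liquid-equivalent depth = 3.7 × 14 = 51.8 mm.
Snow depth = 51.8 mm × 11 = 569.8 mm = 57.0 cm.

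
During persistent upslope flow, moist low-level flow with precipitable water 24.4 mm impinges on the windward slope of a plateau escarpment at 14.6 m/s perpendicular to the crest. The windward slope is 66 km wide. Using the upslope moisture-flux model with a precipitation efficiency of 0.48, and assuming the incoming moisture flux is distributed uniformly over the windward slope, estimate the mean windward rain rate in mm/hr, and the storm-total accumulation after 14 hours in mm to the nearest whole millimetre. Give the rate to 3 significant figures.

Incoming column moisture flux per unit ridge length: F = V × PW = 14.6 × 24.4 = 356.24 mm·m/s.
Spread over the 66 km slope with efficiency ε = 0.48: R = ε·F/W = 0.48 × 356.24 / 66000 m = 2.591e-03 mm/s.
R = 2.591e-03 × 3600 = 9.33 mm/hr.
Over 14 h: total = 9.33 × 14 = 130.62 ≈ 131 mm.

R ≈ 9.33 mm/hr; total ≈ 131 mm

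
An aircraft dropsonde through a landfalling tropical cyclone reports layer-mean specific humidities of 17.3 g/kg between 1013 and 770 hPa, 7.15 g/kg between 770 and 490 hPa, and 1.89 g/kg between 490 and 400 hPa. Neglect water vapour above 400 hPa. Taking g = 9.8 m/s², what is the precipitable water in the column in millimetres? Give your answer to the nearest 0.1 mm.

Precipitable water is the column-integrated vapour mass per unit area: PW = (1/g) Σ q̄ Δp, with q in kg/kg and Δp in Pa (1 kg/m² of water = 1 mm).
Layer 1013–770 hPa: Δp = 243 hPa = 24300 Pa, q̄ = 0.0173 kg/kg → 0.0173 × 24300 / 9.8 = 42.90 mm
Layer 770–490 hPa: Δp = 280 hPa = 28000 Pa, q̄ = 0.00715 kg/kg → 0.00715 × 28000 / 9.8 = 20.43 mm
Layer 490–400 hPa: Δp = 90 hPa = 9000 Pa, q̄ = 0.00189 kg/kg → 0.00189 × 9000 / 9.8 = 1.74 mm
PW = 42.90 + 20.43 + 1.74 = 65.07 ≈ 65.1 mm.

PW ≈ 65.1 mm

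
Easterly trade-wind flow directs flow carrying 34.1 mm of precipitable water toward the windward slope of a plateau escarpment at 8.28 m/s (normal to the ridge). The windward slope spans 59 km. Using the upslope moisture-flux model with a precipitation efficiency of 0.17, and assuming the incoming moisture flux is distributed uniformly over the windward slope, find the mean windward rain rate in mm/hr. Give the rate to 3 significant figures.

Incoming column moisture flux per unit ridge length: F = V × PW = 8.28 × 34.1 = 282.348 mm·m/s.
Spread over the 59 km slope with efficiency ε = 0.17: R = ε·F/W = 0.17 × 282.348 / 59000 m = 8.135e-04 mm/s.
R = 8.135e-04 × 3600 = 2.93 mm/hr.

R ≈ 2.93 mm/hr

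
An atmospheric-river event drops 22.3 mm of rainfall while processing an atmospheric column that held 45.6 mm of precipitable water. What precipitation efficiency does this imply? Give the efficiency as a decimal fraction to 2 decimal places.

ε ≈ 0.49

ε = rainfall / PW = 22.3 / 45.6 = 0.49.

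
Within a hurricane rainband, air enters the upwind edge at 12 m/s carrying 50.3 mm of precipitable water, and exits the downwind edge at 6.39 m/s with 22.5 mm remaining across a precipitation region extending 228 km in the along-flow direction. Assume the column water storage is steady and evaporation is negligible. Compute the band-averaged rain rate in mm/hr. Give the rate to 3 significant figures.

Column moisture flux per unit crosswind length is F = V × PW.
Inflow: F_in = 12 × 50.3 = 603.6 mm·m/s
Outflow: F_out = 6.39 × 22.5 = 143.775 mm·m/s
Steady-state rate R = (F_in − F_out)/L = (603.6 − 143.775) / 228000 m = 2.017e-03 mm/s.
R = 2.017e-03 × 3600 = 7.26 mm/hr.

R ≈ 7.26 mm/hr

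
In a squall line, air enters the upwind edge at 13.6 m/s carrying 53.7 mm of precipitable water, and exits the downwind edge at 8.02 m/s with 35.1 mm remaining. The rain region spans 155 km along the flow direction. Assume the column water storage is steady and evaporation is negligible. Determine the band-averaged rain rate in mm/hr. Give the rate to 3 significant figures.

Column moisture flux per unit crosswind length is F = V × PW.
Inflow: F_in = 13.6 × 53.7 = 730.32 mm·m/s
Outflow: F_out = 8.02 × 35.1 = 281.502 mm·m/s
Steady-state rate R = (F_in − F_out)/L = (730.32 − 281.502) / 155000 m = 2.896e-03 mm/s.
R = 2.896e-03 × 3600 = 10.4 mm/hr.

R ≈ 10.4 mm/hr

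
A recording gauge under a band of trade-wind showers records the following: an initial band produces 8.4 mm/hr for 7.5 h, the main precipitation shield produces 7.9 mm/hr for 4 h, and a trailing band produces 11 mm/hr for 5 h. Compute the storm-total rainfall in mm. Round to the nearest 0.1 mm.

total ≈ 149.6 mm

Total = Σ Rᵢ Δtᵢ = 8.4 × 7.5 + 7.9 × 4 + 11 × 5
      = 63 + 31.6 + 55 = 149.6 mm.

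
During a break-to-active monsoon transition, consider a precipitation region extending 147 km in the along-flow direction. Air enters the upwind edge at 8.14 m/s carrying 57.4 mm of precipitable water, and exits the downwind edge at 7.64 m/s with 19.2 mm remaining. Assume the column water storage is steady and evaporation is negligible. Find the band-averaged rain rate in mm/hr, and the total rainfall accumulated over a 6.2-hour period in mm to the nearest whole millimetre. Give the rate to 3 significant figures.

R ≈ 7.85 mm/hr; total ≈ 49 mm

Column moisture flux per unit crosswind length is F = V × PW.
Inflow: F_in = 8.14 × 57.4 = 467.236 mm·m/s
Outflow: F_out = 7.64 × 19.2 = 146.688 mm·m/s
Steady-state rate R = (F_in − F_out)/L = (467.236 − 146.688) / 147000 m = 2.181e-03 mm/s.
R = 2.181e-03 × 3600 = 7.85 mm/hr.
Over 6.2 h: total = 7.85 × 6.2 = 48.67 ≈ 49 mm.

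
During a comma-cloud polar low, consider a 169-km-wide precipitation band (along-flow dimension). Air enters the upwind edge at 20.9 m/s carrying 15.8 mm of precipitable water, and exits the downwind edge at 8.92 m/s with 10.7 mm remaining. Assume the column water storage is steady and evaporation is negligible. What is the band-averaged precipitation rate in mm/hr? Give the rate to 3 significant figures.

R ≈ 5.00 mm/hr

Column moisture flux per unit crosswind length is F = V × PW.
Inflow: F_in = 20.9 × 15.8 = 330.22 mm·m/s
Outflow: F_out = 8.92 × 10.7 = 95.444 mm·m/s
Steady-state rate R = (F_in − F_out)/L = (330.22 − 95.444) / 169000 m = 1.389e-03 mm/s.
R = 1.389e-03 × 3600 = 5.00 mm/hr.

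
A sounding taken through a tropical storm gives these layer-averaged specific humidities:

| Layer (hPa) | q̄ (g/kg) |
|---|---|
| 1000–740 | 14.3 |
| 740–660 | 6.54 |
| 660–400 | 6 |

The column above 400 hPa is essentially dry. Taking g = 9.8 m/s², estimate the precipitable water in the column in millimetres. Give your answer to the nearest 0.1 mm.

Precipitable water is the column-integrated vapour mass per unit area: PW = (1/g) Σ q̄ Δp, with q in kg/kg and Δp in Pa (1 kg/m² of water = 1 mm).
Layer 1000–740 hPa: Δp = 260 hPa = 26000 Pa, q̄ = 0.0143 kg/kg → 0.0143 × 26000 / 9.8 = 37.94 mm
Layer 740–660 hPa: Δp = 80 hPa = 8000 Pa, q̄ = 0.00654 kg/kg → 0.00654 × 8000 / 9.8 = 5.34 mm
Layer 660–400 hPa: Δp = 260 hPa = 26000 Pa, q̄ = 0.006 kg/kg → 0.006 × 26000 / 9.8 = 15.92 mm
PW = 37.94 + 5.34 + 15.92 = 59.20 ≈ 59.2 mm.

PW ≈ 59.2 mm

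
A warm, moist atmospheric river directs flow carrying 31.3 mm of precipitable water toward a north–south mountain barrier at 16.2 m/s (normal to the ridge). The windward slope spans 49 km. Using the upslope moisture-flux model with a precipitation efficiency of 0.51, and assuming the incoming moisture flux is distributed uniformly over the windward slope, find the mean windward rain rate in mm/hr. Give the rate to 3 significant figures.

Incoming column moisture flux per unit ridge length: F = V × PW = 16.2 × 31.3 = 507.06 mm·m/s.
Spread over the 49 km slope with efficiency ε = 0.51: R = ε·F/W = 0.51 × 507.06 / 49000 m = 5.278e-03 mm/s.
R = 5.278e-03 × 3600 = 19.0 mm/hr.

R ≈ 19.0 mm/hr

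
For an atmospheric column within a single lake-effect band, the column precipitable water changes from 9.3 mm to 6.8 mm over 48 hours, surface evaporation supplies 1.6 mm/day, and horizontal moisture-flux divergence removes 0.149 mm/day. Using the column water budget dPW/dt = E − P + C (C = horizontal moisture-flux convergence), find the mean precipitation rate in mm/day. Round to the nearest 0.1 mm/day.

P ≈ 2.7 mm/day

dPW/dt = (6.8 − 9.3) mm / (48/24 day) = -1.250 mm/day.
P = E + C − dPW/dt = 1.6 + (-0.149) − (-1.250) = 2.7 mm/day.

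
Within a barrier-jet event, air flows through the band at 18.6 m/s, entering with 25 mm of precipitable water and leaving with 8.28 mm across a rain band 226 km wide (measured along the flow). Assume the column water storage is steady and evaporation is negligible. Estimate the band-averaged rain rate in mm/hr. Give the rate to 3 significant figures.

R ≈ 4.95 mm/hr

Column moisture flux per unit crosswind length is F = V × PW.
Inflow: F_in = 18.6 × 25 = 465 mm·m/s
Outflow: F_out = 18.6 × 8.28 = 154.008 mm·m/s
Steady-state rate R = (F_in − F_out)/L = (465 − 154.008) / 226000 m = 1.376e-03 mm/s.
R = 1.376e-03 × 3600 = 4.95 mm/hr.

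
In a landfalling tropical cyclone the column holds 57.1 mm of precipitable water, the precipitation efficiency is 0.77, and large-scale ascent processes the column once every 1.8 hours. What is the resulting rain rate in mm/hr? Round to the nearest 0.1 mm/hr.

R ≈ 24.4 mm/hr

Each overturning extracts ε × PW = 0.77 × 57.1 = 43.967 mm.
Rate = ε·PW / τ = 43.967 / 1.8 h = 24.4 mm/hr.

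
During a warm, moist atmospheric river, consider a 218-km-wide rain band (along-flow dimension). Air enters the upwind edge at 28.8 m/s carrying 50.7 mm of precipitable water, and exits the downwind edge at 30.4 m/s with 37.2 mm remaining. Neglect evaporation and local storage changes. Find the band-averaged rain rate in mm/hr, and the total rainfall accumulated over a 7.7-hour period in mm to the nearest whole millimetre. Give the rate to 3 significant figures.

R ≈ 5.44 mm/hr; total ≈ 42 mm

Column moisture flux per unit crosswind length is F = V × PW.
Inflow: F_in = 28.8 × 50.7 = 1460.16 mm·m/s
Outflow: F_out = 30.4 × 37.2 = 1130.88 mm·m/s
Steady-state rate R = (F_in − F_out)/L = (1460.16 − 1130.88) / 218000 m = 1.510e-03 mm/s.
R = 1.510e-03 × 3600 = 5.44 mm/hr.
Over 7.7 h: total = 5.44 × 7.7 = 41.888 ≈ 42 mm.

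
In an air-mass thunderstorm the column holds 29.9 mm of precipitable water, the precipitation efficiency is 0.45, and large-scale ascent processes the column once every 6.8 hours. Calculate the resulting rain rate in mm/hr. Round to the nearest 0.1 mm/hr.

Each overturning extracts ε × PW = 0.45 × 29.9 = 13.455 mm.
Rate = ε·PW / τ = 13.455 / 6.8 h = 2.0 mm/hr.

R ≈ 2.0 mm/hr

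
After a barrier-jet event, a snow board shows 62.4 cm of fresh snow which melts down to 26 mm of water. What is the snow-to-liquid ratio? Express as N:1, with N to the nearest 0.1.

Ratio = snow depth / SWE = 624 mm / 26 mm = 24.0, i.e. 24.0:1.

ratio ≈ 24.0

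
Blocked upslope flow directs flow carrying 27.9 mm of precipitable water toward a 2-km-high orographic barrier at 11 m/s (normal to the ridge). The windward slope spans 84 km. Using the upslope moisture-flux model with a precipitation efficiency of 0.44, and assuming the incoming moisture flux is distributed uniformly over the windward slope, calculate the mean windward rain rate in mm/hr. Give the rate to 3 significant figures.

Incoming column moisture flux per unit ridge length: F = V × PW = 11 × 27.9 = 306.9 mm·m/s.
Spread over the 84 km slope with efficiency ε = 0.44: R = ε·F/W = 0.44 × 306.9 / 84000 m = 1.608e-03 mm/s.
R = 1.608e-03 × 3600 = 5.79 mm/hr.

R ≈ 5.79 mm/hr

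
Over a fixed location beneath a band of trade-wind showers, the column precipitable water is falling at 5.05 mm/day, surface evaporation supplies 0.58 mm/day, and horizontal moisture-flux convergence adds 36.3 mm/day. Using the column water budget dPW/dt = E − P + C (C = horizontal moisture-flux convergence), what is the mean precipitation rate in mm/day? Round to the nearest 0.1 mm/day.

P ≈ 41.9 mm/day

dPW/dt = -5.05 mm/day.
P = E + C − dPW/dt = 0.58 + (36.3) − (-5.05) = 41.9 mm/day.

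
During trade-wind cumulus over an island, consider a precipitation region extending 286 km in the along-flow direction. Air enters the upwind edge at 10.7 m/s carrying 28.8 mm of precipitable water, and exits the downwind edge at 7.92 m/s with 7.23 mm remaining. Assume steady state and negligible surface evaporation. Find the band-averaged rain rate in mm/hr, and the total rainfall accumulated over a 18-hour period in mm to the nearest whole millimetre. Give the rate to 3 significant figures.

Column moisture flux per unit crosswind length is F = V × PW.
Inflow: F_in = 10.7 × 28.8 = 308.16 mm·m/s
Outflow: F_out = 7.92 × 7.23 = 57.2616 mm·m/s
Steady-state rate R = (F_in − F_out)/L = (308.16 − 57.2616) / 286000 m = 8.773e-04 mm/s.
R = 8.773e-04 × 3600 = 3.16 mm/hr.
Over 18 h: total = 3.16 × 18 = 56.88 ≈ 57 mm.

R ≈ 3.16 mm/hr; total ≈ 57 mm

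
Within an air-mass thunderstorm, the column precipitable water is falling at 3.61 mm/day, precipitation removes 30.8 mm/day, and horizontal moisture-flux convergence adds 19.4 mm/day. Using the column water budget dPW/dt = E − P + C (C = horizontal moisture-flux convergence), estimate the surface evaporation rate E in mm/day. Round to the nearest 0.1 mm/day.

E ≈ 7.8 mm/day

dPW/dt = -3.61 mm/day.
E = dPW/dt + P − C = (-3.61) + 30.8 − (19.4) = 7.8 mm/day.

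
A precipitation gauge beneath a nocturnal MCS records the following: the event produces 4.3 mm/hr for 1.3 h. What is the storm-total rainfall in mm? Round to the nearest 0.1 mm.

Total = Σ Rᵢ Δtᵢ = 4.3 × 1.3
      = 5.59 = 5.6 mm.

total ≈ 5.6 mm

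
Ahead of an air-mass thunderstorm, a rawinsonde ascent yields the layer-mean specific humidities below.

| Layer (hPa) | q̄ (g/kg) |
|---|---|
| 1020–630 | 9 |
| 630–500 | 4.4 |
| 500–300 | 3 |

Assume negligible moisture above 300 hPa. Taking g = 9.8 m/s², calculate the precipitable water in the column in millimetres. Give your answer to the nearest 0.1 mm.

PW ≈ 47.8 mm

Precipitable water is the column-integrated vapour mass per unit area: PW = (1/g) Σ q̄ Δp, with q in kg/kg and Δp in Pa (1 kg/m² of water = 1 mm).
Layer 1020–630 hPa: Δp = 390 hPa = 39000 Pa, q̄ = 0.009 kg/kg → 0.009 × 39000 / 9.8 = 35.82 mm
Layer 630–500 hPa: Δp = 130 hPa = 13000 Pa, q̄ = 0.0044 kg/kg → 0.0044 × 13000 / 9.8 = 5.84 mm
Layer 500–300 hPa: Δp = 200 hPa = 20000 Pa, q̄ = 0.003 kg/kg → 0.003 × 20000 / 9.8 = 6.12 mm
PW = 35.82 + 5.84 + 6.12 = 47.78 ≈ 47.8 mm.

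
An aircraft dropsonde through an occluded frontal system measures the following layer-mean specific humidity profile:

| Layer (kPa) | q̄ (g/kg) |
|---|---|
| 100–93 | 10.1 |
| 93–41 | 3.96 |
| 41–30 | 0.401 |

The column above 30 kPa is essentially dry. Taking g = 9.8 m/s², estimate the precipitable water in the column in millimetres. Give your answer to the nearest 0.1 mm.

Precipitable water is the column-integrated vapour mass per unit area: PW = (1/g) Σ q̄ Δp, with q in kg/kg and Δp in Pa (1 kg/m² of water = 1 mm).
Layer 100–93 kPa: Δp = 70 hPa = 7000 Pa, q̄ = 0.0101 kg/kg → 0.0101 × 7000 / 9.8 = 7.21 mm
Layer 93–41 kPa: Δp = 520 hPa = 52000 Pa, q̄ = 0.00396 kg/kg → 0.00396 × 52000 / 9.8 = 21.01 mm
Layer 41–30 kPa: Δp = 110 hPa = 11000 Pa, q̄ = 0.000401 kg/kg → 0.000401 × 11000 / 9.8 = 0.45 mm
PW = 7.21 + 21.01 + 0.45 = 28.67 ≈ 28.7 mm.

PW ≈ 28.7 mm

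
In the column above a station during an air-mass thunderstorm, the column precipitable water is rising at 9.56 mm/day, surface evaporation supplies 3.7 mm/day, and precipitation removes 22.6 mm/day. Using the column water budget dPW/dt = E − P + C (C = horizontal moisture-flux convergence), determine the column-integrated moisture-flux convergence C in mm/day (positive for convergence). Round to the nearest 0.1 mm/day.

dPW/dt = +9.56 mm/day.
C = dPW/dt − E + P = (+9.56) − 3.7 + 22.6 = 28.5 mm/day.

C ≈ 28.5 mm/day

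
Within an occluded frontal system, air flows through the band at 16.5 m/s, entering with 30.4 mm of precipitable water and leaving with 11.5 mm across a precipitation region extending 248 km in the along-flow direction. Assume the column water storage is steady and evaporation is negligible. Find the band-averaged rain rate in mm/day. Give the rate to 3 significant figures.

R ≈ 109 mm/day

Column moisture flux per unit crosswind length is F = V × PW.
Inflow: F_in = 16.5 × 30.4 = 501.6 mm·m/s
Outflow: F_out = 16.5 × 11.5 = 189.75 mm·m/s
Steady-state rate R = (F_in − F_out)/L = (501.6 − 189.75) / 248000 m = 1.257e-03 mm/s.
R = 1.257e-03 × 3600 × 24 = 109 mm/day.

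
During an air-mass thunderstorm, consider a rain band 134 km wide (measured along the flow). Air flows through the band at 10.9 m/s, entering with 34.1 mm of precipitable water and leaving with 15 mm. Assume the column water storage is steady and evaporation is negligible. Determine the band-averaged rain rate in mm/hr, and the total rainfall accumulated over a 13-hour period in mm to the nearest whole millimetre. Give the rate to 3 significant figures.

R ≈ 5.59 mm/hr; total ≈ 73 mm

Column moisture flux per unit crosswind length is F = V × PW.
Inflow: F_in = 10.9 × 34.1 = 371.69 mm·m/s
Outflow: F_out = 10.9 × 15 = 163.5 mm·m/s
Steady-state rate R = (F_in − F_out)/L = (371.69 − 163.5) / 134000 m = 1.554e-03 mm/s.
R = 1.554e-03 × 3600 = 5.59 mm/hr.
Over 13 h: total = 5.59 × 13 = 72.67 ≈ 73 mm.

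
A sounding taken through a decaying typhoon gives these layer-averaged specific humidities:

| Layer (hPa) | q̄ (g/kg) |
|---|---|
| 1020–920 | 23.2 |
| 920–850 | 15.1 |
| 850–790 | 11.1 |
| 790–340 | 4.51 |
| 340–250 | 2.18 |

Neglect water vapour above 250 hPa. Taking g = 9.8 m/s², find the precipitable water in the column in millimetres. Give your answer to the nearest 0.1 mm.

Precipitable water is the column-integrated vapour mass per unit area: PW = (1/g) Σ q̄ Δp, with q in kg/kg and Δp in Pa (1 kg/m² of water = 1 mm).
Layer 1020–920 hPa: Δp = 100 hPa = 10000 Pa, q̄ = 0.0232 kg/kg → 0.0232 × 10000 / 9.8 = 23.67 mm
Layer 920–850 hPa: Δp = 70 hPa = 7000 Pa, q̄ = 0.0151 kg/kg → 0.0151 × 7000 / 9.8 = 10.79 mm
Layer 850–790 hPa: Δp = 60 hPa = 6000 Pa, q̄ = 0.0111 kg/kg → 0.0111 × 6000 / 9.8 = 6.80 mm
Layer 790–340 hPa: Δp = 450 hPa = 45000 Pa, q̄ = 0.00451 kg/kg → 0.00451 × 45000 / 9.8 = 20.71 mm
Layer 340–250 hPa: Δp = 90 hPa = 9000 Pa, q̄ = 0.00218 kg/kg → 0.00218 × 9000 / 9.8 = 2.00 mm
PW = 23.67 + 10.79 + 6.80 + 20.71 + 2.00 = 63.97 ≈ 64.0 mm.

PW ≈ 64.0 mm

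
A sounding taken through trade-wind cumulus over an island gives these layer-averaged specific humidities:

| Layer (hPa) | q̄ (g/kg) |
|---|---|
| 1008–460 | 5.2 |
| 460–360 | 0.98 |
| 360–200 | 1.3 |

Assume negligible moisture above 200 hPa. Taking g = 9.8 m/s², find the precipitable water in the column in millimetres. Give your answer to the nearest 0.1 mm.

PW ≈ 32.2 mm

Precipitable water is the column-integrated vapour mass per unit area: PW = (1/g) Σ q̄ Δp, with q in kg/kg and Δp in Pa (1 kg/m² of water = 1 mm).
Layer 1008–460 hPa: Δp = 548 hPa = 54800 Pa, q̄ = 0.0052 kg/kg → 0.0052 × 54800 / 9.8 = 29.08 mm
Layer 460–360 hPa: Δp = 100 hPa = 10000 Pa, q̄ = 0.00098 kg/kg → 0.00098 × 10000 / 9.8 = 1.00 mm
Layer 360–200 hPa: Δp = 160 hPa = 16000 Pa, q̄ = 0.0013 kg/kg → 0.0013 × 16000 / 9.8 = 2.12 mm
PW = 29.08 + 1.00 + 2.12 = 32.20 ≈ 32.2 mm.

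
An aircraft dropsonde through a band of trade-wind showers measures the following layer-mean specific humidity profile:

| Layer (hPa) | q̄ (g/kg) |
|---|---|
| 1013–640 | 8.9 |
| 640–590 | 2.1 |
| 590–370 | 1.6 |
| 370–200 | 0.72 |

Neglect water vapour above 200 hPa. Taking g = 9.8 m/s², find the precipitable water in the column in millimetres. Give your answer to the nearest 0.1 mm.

Precipitable water is the column-integrated vapour mass per unit area: PW = (1/g) Σ q̄ Δp, with q in kg/kg and Δp in Pa (1 kg/m² of water = 1 mm).
Layer 1013–640 hPa: Δp = 373 hPa = 37300 Pa, q̄ = 0.0089 kg/kg → 0.0089 × 37300 / 9.8 = 33.87 mm
Layer 640–590 hPa: Δp = 50 hPa = 5000 Pa, q̄ = 0.0021 kg/kg → 0.0021 × 5000 / 9.8 = 1.07 mm
Layer 590–370 hPa: Δp = 220 hPa = 22000 Pa, q̄ = 0.0016 kg/kg → 0.0016 × 22000 / 9.8 = 3.59 mm
Layer 370–200 hPa: Δp = 170 hPa = 17000 Pa, q̄ = 0.00072 kg/kg → 0.00072 × 17000 / 9.8 = 1.25 mm
PW = 33.87 + 1.07 + 3.59 + 1.25 = 39.78 ≈ 39.8 mm.

PW ≈ 39.8 mm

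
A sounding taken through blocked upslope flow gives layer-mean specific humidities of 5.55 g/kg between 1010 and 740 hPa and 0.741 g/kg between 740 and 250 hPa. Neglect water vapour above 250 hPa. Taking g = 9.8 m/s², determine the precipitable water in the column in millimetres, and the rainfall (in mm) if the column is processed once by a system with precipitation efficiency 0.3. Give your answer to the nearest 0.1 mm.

Precipitable water is the column-integrated vapour mass per unit area: PW = (1/g) Σ q̄ Δp, with q in kg/kg and Δp in Pa (1 kg/m² of water = 1 mm).
Layer 1010–740 hPa: Δp = 270 hPa = 27000 Pa, q̄ = 0.00555 kg/kg → 0.00555 × 27000 / 9.8 = 15.29 mm
Layer 740–250 hPa: Δp = 490 hPa = 49000 Pa, q̄ = 0.000741 kg/kg → 0.000741 × 49000 / 9.8 = 3.70 mm
PW = 15.29 + 3.70 = 18.99 ≈ 19.0 mm.
Rainfall = ε × PW = 0.3 × 19.0 = 5.7 mm.

PW ≈ 19.0 mm; rainfall ≈ 5.7 mm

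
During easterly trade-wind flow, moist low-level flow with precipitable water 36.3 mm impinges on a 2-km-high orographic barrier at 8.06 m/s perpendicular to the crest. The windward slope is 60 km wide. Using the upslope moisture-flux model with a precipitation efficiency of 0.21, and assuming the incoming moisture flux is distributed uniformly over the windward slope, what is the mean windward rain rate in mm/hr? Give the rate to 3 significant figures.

R ≈ 3.69 mm/hr

Incoming column moisture flux per unit ridge length: F = V × PW = 8.06 × 36.3 = 292.578 mm·m/s.
Spread over the 60 km slope with efficiency ε = 0.21: R = ε·F/W = 0.21 × 292.578 / 60000 m = 1.024e-03 mm/s.
R = 1.024e-03 × 3600 = 3.69 mm/hr.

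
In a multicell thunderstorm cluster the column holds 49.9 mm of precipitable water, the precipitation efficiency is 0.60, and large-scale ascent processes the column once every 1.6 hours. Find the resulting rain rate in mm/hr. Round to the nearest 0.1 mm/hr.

Each overturning extracts ε × PW = 0.60 × 49.9 = 29.94 mm.
Rate = ε·PW / τ = 29.94 / 1.6 h = 18.7 mm/hr.

R ≈ 18.7 mm/hr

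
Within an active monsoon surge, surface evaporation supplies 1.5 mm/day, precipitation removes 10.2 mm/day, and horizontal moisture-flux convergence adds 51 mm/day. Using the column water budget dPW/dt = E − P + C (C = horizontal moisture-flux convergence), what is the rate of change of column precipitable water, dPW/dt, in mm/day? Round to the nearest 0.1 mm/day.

dPW/dt ≈ 42.3 mm/day

dPW/dt = E − P + C = 1.5 − 10.2 + (51) = 42.3 mm/day.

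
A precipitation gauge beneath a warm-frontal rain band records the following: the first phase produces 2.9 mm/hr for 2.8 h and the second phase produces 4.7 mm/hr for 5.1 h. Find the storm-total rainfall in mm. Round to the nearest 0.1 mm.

total ≈ 32.1 mm

Total = Σ Rᵢ Δtᵢ = 2.9 × 2.8 + 4.7 × 5.1
      = 8.12 + 23.97 = 32.1 mm.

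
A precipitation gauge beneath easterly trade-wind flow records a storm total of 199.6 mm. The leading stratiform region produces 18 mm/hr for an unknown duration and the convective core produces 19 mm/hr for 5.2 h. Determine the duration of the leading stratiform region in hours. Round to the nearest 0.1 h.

duration ≈ 5.6 h

Known phases: 19 × 5.2 = 98.8 mm.
Remaining depth = 199.6 − 98.8 = 100.8 mm.
Duration = 100.8 / 18 = 5.6 h.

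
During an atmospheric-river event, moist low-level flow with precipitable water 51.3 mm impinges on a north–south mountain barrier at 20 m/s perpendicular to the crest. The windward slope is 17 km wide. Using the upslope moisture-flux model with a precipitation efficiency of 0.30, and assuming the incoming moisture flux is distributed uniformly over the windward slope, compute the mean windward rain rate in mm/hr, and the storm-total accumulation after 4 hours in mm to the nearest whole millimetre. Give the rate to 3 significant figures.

R ≈ 65.2 mm/hr; total ≈ 261 mm

Incoming column moisture flux per unit ridge length: F = V × PW = 20 × 51.3 = 1026 mm·m/s.
Spread over the 17 km slope with efficiency ε = 0.30: R = ε·F/W = 0.30 × 1026 / 17000 m = 1.811e-02 mm/s.
R = 1.811e-02 × 3600 = 65.2 mm/hr.
Over 4 h: total = 65.2 × 4 = 260.8 ≈ 261 mm.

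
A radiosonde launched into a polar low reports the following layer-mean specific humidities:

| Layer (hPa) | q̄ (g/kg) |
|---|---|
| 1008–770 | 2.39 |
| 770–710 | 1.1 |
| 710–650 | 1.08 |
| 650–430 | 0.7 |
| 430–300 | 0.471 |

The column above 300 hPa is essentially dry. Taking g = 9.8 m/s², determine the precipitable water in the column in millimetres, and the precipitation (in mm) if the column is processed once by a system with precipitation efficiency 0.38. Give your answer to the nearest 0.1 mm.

Precipitable water is the column-integrated vapour mass per unit area: PW = (1/g) Σ q̄ Δp, with q in kg/kg and Δp in Pa (1 kg/m² of water = 1 mm).
Layer 1008–770 hPa: Δp = 238 hPa = 23800 Pa, q̄ = 0.00239 kg/kg → 0.00239 × 23800 / 9.8 = 5.80 mm
Layer 770–710 hPa: Δp = 60 hPa = 6000 Pa, q̄ = 0.0011 kg/kg → 0.0011 × 6000 / 9.8 = 0.67 mm
Layer 710–650 hPa: Δp = 60 hPa = 6000 Pa, q̄ = 0.00108 kg/kg → 0.00108 × 6000 / 9.8 = 0.66 mm
Layer 650–430 hPa: Δp = 220 hPa = 22000 Pa, q̄ = 0.0007 kg/kg → 0.0007 × 22000 / 9.8 = 1.57 mm
Layer 430–300 hPa: Δp = 130 hPa = 13000 Pa, q̄ = 0.000471 kg/kg → 0.000471 × 13000 / 9.8 = 0.62 mm
PW = 5.80 + 0.67 + 0.66 + 1.57 + 0.62 = 9.32 ≈ 9.3 mm.
Precipitation = ε × PW = 0.38 × 9.3 = 3.5 mm.

PW ≈ 9.3 mm; precipitation ≈ 3.5 mm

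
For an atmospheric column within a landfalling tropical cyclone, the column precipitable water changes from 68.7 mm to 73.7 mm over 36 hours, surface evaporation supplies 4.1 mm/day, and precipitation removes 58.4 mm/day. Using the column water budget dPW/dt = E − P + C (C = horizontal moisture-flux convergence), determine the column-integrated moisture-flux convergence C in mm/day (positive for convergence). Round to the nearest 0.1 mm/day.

C ≈ 57.6 mm/day

dPW/dt = (73.7 − 68.7) mm / (36/24 day) = +3.333 mm/day.
C = dPW/dt − E + P = (+3.333) − 4.1 + 58.4 = 57.6 mm/day.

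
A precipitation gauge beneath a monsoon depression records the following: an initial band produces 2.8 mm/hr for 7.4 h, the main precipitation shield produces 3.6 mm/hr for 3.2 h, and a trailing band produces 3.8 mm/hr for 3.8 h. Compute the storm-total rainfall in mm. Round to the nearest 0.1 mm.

total ≈ 46.7 mm

Total = Σ Rᵢ Δtᵢ = 2.8 × 7.4 + 3.6 × 3.2 + 3.8 × 3.8
      = 20.72 + 11.52 + 14.44 = 46.7 mm.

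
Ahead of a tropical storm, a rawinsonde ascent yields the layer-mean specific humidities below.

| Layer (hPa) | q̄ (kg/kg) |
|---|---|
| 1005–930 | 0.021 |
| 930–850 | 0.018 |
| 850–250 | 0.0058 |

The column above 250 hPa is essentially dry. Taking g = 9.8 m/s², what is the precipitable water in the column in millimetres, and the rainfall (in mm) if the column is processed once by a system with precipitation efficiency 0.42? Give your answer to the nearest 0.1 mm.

PW ≈ 66.3 mm; rainfall ≈ 27.8 mm

Precipitable water is the column-integrated vapour mass per unit area: PW = (1/g) Σ q̄ Δp, with q in kg/kg and Δp in Pa (1 kg/m² of water = 1 mm).
Layer 1005–930 hPa: Δp = 75 hPa = 7500 Pa, q̄ = 0.021 kg/kg → 0.021 × 7500 / 9.8 = 16.07 mm
Layer 930–850 hPa: Δp = 80 hPa = 8000 Pa, q̄ = 0.018 kg/kg → 0.018 × 8000 / 9.8 = 14.69 mm
Layer 850–250 hPa: Δp = 600 hPa = 60000 Pa, q̄ = 0.0058 kg/kg → 0.0058 × 60000 / 9.8 = 35.51 mm
PW = 16.07 + 14.69 + 35.51 = 66.27 ≈ 66.3 mm.
Rainfall = ε × PW = 0.42 × 66.3 = 27.8 mm.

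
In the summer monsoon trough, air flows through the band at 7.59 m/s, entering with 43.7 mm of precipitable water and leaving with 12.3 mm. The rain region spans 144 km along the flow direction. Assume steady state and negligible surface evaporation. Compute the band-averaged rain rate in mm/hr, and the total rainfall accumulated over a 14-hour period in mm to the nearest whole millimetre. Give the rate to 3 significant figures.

R ≈ 5.96 mm/hr; total ≈ 83 mm

Column moisture flux per unit crosswind length is F = V × PW.
Inflow: F_in = 7.59 × 43.7 = 331.683 mm·m/s
Outflow: F_out = 7.59 × 12.3 = 93.357 mm·m/s
Steady-state rate R = (F_in − F_out)/L = (331.683 − 93.357) / 144000 m = 1.655e-03 mm/s.
R = 1.655e-03 × 3600 = 5.96 mm/hr.
Over 14 h: total = 5.96 × 14 = 83.44 ≈ 83 mm.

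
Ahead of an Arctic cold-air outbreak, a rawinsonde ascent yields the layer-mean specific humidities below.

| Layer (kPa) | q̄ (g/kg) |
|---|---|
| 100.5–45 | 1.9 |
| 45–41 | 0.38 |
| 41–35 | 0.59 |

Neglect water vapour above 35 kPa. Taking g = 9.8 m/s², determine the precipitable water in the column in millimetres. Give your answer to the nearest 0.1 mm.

Precipitable water is the column-integrated vapour mass per unit area: PW = (1/g) Σ q̄ Δp, with q in kg/kg and Δp in Pa (1 kg/m² of water = 1 mm).
Layer 100.5–45 kPa: Δp = 555 hPa = 55500 Pa, q̄ = 0.0019 kg/kg → 0.0019 × 55500 / 9.8 = 10.76 mm
Layer 45–41 kPa: Δp = 40 hPa = 4000 Pa, q̄ = 0.00038 kg/kg → 0.00038 × 4000 / 9.8 = 0.16 mm
Layer 41–35 kPa: Δp = 60 hPa = 6000 Pa, q̄ = 0.00059 kg/kg → 0.00059 × 6000 / 9.8 = 0.36 mm
PW = 10.76 + 0.16 + 0.36 = 11.28 ≈ 11.3 mm.

PW ≈ 11.3 mm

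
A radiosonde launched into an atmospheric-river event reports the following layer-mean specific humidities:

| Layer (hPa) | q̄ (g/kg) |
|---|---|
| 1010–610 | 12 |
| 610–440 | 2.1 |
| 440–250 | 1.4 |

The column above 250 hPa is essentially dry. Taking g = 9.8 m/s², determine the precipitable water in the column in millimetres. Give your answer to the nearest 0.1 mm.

Precipitable water is the column-integrated vapour mass per unit area: PW = (1/g) Σ q̄ Δp, with q in kg/kg and Δp in Pa (1 kg/m² of water = 1 mm).
Layer 1010–610 hPa: Δp = 400 hPa = 40000 Pa, q̄ = 0.012 kg/kg → 0.012 × 40000 / 9.8 = 48.98 mm
Layer 610–440 hPa: Δp = 170 hPa = 17000 Pa, q̄ = 0.0021 kg/kg → 0.0021 × 17000 / 9.8 = 3.64 mm
Layer 440–250 hPa: Δp = 190 hPa = 19000 Pa, q̄ = 0.0014 kg/kg → 0.0014 × 19000 / 9.8 = 2.71 mm
PW = 48.98 + 3.64 + 2.71 = 55.33 ≈ 55.3 mm.

PW ≈ 55.3 mm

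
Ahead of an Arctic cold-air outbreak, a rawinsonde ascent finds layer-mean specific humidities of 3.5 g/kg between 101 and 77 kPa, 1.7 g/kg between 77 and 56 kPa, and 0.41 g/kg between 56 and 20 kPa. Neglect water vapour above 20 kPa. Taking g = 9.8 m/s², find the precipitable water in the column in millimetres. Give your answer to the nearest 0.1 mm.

PW ≈ 13.7 mm

Precipitable water is the column-integrated vapour mass per unit area: PW = (1/g) Σ q̄ Δp, with q in kg/kg and Δp in Pa (1 kg/m² of water = 1 mm).
Layer 101–77 kPa: Δp = 240 hPa = 24000 Pa, q̄ = 0.0035 kg/kg → 0.0035 × 24000 / 9.8 = 8.57 mm
Layer 77–56 kPa: Δp = 210 hPa = 21000 Pa, q̄ = 0.0017 kg/kg → 0.0017 × 21000 / 9.8 = 3.64 mm
Layer 56–20 kPa: Δp = 360 hPa = 36000 Pa, q̄ = 0.00041 kg/kg → 0.00041 × 36000 / 9.8 = 1.51 mm
PW = 8.57 + 3.64 + 1.51 = 13.72 ≈ 13.7 mm.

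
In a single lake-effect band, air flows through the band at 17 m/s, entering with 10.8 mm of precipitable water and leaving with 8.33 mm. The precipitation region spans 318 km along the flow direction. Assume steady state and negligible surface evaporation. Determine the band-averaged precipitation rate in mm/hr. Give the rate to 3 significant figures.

Column moisture flux per unit crosswind length is F = V × PW.
Inflow: F_in = 17 × 10.8 = 183.6 mm·m/s
Outflow: F_out = 17 × 8.33 = 141.61 mm·m/s
Steady-state rate R = (F_in − F_out)/L = (183.6 − 141.61) / 318000 m = 1.320e-04 mm/s.
R = 1.320e-04 × 3600 = 0.475 mm/hr.

R ≈ 0.475 mm/hr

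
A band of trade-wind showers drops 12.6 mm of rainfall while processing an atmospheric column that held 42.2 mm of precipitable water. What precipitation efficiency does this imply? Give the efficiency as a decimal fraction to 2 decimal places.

ε = rainfall / PW = 12.6 / 42.2 = 0.30.

ε ≈ 0.30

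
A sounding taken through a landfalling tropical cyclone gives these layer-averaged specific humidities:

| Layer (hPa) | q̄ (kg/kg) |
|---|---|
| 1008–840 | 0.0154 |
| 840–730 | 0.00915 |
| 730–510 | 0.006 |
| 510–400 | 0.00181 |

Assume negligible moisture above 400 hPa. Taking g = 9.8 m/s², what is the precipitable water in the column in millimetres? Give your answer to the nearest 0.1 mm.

PW ≈ 52.2 mm

Precipitable water is the column-integrated vapour mass per unit area: PW = (1/g) Σ q̄ Δp, with q in kg/kg and Δp in Pa (1 kg/m² of water = 1 mm).
Layer 1008–840 hPa: Δp = 168 hPa = 16800 Pa, q̄ = 0.0154 kg/kg → 0.0154 × 16800 / 9.8 = 26.40 mm
Layer 840–730 hPa: Δp = 110 hPa = 11000 Pa, q̄ = 0.00915 kg/kg → 0.00915 × 11000 / 9.8 = 10.27 mm
Layer 730–510 hPa: Δp = 220 hPa = 22000 Pa, q̄ = 0.006 kg/kg → 0.006 × 22000 / 9.8 = 13.47 mm
Layer 510–400 hPa: Δp = 110 hPa = 11000 Pa, q̄ = 0.00181 kg/kg → 0.00181 × 11000 / 9.8 = 2.03 mm
PW = 26.40 + 10.27 + 13.47 + 2.03 = 52.17 ≈ 52.2 mm.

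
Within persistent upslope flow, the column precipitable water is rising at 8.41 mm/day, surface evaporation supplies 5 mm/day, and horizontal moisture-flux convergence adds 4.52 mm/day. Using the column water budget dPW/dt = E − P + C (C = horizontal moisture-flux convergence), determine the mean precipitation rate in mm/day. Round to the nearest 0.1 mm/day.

P ≈ 1.1 mm/day

dPW/dt = +8.41 mm/day.
P = E + C − dPW/dt = 5 + (4.52) − (+8.41) = 1.1 mm/day.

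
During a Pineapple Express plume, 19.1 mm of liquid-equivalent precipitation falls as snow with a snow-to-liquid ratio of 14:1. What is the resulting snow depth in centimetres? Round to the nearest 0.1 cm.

snow depth ≈ 26.7 cm

Snow depth = liquid × ratio = 19.1 mm × 14 = 267.4 mm = 26.7 cm.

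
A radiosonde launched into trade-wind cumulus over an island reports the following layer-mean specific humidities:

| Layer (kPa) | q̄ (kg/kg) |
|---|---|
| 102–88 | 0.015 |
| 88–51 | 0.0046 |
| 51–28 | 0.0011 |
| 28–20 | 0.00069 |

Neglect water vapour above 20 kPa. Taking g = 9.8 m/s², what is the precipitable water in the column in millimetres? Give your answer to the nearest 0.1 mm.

Precipitable water is the column-integrated vapour mass per unit area: PW = (1/g) Σ q̄ Δp, with q in kg/kg and Δp in Pa (1 kg/m² of water = 1 mm).
Layer 102–88 kPa: Δp = 140 hPa = 14000 Pa, q̄ = 0.015 kg/kg → 0.015 × 14000 / 9.8 = 21.43 mm
Layer 88–51 kPa: Δp = 370 hPa = 37000 Pa, q̄ = 0.0046 kg/kg → 0.0046 × 37000 / 9.8 = 17.37 mm
Layer 51–28 kPa: Δp = 230 hPa = 23000 Pa, q̄ = 0.0011 kg/kg → 0.0011 × 23000 / 9.8 = 2.58 mm
Layer 28–20 kPa: Δp = 80 hPa = 8000 Pa, q̄ = 0.00069 kg/kg → 0.00069 × 8000 / 9.8 = 0.56 mm
PW = 21.43 + 17.37 + 2.58 + 0.56 = 41.94 ≈ 41.9 mm.

PW ≈ 41.9 mm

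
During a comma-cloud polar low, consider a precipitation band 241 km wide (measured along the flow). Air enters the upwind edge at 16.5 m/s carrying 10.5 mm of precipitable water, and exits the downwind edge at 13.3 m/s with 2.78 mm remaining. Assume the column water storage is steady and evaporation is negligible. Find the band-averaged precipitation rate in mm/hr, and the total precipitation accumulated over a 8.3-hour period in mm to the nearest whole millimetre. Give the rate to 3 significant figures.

R ≈ 2.04 mm/hr; total ≈ 17 mm

Column moisture flux per unit crosswind length is F = V × PW.
Inflow: F_in = 16.5 × 10.5 = 173.25 mm·m/s
Outflow: F_out = 13.3 × 2.78 = 36.974 mm·m/s
Steady-state rate R = (F_in − F_out)/L = (173.25 − 36.974) / 241000 m = 5.655e-04 mm/s.
R = 5.655e-04 × 3600 = 2.04 mm/hr.
Over 8.3 h: total = 2.04 × 8.3 = 16.932 ≈ 17 mm.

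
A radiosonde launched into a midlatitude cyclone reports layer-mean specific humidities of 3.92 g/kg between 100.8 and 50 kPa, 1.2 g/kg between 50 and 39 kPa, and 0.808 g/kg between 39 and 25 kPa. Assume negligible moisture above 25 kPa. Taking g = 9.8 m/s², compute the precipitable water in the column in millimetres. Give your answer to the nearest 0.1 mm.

Precipitable water is the column-integrated vapour mass per unit area: PW = (1/g) Σ q̄ Δp, with q in kg/kg and Δp in Pa (1 kg/m² of water = 1 mm).
Layer 100.8–50 kPa: Δp = 508 hPa = 50800 Pa, q̄ = 0.00392 kg/kg → 0.00392 × 50800 / 9.8 = 20.32 mm
Layer 50–39 kPa: Δp = 110 hPa = 11000 Pa, q̄ = 0.0012 kg/kg → 0.0012 × 11000 / 9.8 = 1.35 mm
Layer 39–25 kPa: Δp = 140 hPa = 14000 Pa, q̄ = 0.000808 kg/kg → 0.000808 × 14000 / 9.8 = 1.15 mm
PW = 20.32 + 1.35 + 1.15 = 22.82 ≈ 22.8 mm.

PW ≈ 22.8 mm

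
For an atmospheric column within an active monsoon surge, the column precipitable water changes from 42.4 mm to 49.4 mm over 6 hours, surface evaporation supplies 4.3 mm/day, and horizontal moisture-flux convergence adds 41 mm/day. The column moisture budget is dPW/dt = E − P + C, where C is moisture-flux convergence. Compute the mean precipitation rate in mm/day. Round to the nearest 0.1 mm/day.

P ≈ 17.3 mm/day

dPW/dt = (49.4 − 42.4) mm / (6/24 day) = +28.000 mm/day.
P = E + C − dPW/dt = 4.3 + (41) − (+28.000) = 17.3 mm/day.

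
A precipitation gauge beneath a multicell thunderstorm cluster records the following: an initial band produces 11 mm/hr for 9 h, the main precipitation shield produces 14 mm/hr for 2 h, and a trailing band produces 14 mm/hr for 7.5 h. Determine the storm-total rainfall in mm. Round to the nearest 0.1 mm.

total ≈ 232.0 mm

Total = Σ Rᵢ Δtᵢ = 11 × 9 + 14 × 2 + 14 × 7.5
      = 99 + 28 + 105 = 232.0 mm.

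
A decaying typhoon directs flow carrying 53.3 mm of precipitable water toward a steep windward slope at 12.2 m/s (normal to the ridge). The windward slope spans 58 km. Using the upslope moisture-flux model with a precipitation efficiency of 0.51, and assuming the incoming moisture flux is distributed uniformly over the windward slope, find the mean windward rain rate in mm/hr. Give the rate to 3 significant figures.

Incoming column moisture flux per unit ridge length: F = V × PW = 12.2 × 53.3 = 650.26 mm·m/s.
Spread over the 58 km slope with efficiency ε = 0.51: R = ε·F/W = 0.51 × 650.26 / 58000 m = 5.718e-03 mm/s.
R = 5.718e-03 × 3600 = 20.6 mm/hr.

R ≈ 20.6 mm/hr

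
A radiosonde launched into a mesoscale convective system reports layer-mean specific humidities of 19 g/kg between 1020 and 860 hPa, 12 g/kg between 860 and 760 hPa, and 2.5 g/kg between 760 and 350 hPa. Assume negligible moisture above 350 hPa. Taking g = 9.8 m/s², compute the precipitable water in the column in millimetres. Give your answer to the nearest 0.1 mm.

PW ≈ 53.7 mm

Precipitable water is the column-integrated vapour mass per unit area: PW = (1/g) Σ q̄ Δp, with q in kg/kg and Δp in Pa (1 kg/m² of water = 1 mm).
Layer 1020–860 hPa: Δp = 160 hPa = 16000 Pa, q̄ = 0.019 kg/kg → 0.019 × 16000 / 9.8 = 31.02 mm
Layer 860–760 hPa: Δp = 100 hPa = 10000 Pa, q̄ = 0.012 kg/kg → 0.012 × 10000 / 9.8 = 12.24 mm
Layer 760–350 hPa: Δp = 410 hPa = 41000 Pa, q̄ = 0.0025 kg/kg → 0.0025 × 41000 / 9.8 = 10.46 mm
PW = 31.02 + 12.24 + 10.46 = 53.72 ≈ 53.7 mm.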